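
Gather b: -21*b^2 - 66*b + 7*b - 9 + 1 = -21*b^2 - 59*b - 8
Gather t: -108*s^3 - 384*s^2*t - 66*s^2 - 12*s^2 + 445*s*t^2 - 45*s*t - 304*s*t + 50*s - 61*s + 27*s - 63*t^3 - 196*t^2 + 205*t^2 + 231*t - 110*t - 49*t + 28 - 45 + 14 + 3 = -108*s^3 - 78*s^2 + 16*s - 63*t^3 + t^2*(445*s + 9) + t*(-384*s^2 - 349*s + 72)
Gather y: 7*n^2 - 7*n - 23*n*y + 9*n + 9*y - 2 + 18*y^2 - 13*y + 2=7*n^2 + 2*n + 18*y^2 + y*(-23*n - 4)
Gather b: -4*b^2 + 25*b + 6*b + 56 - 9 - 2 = -4*b^2 + 31*b + 45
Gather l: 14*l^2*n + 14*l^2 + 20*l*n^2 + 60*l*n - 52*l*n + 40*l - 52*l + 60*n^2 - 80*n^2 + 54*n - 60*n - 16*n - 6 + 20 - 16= l^2*(14*n + 14) + l*(20*n^2 + 8*n - 12) - 20*n^2 - 22*n - 2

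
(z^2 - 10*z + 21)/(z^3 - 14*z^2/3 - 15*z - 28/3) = 3*(z - 3)/(3*z^2 + 7*z + 4)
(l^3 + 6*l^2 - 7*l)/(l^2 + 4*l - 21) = l*(l - 1)/(l - 3)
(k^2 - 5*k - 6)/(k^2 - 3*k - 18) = (k + 1)/(k + 3)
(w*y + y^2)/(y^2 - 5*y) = (w + y)/(y - 5)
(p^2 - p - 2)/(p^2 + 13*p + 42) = (p^2 - p - 2)/(p^2 + 13*p + 42)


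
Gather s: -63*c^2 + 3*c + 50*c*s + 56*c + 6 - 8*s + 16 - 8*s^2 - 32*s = -63*c^2 + 59*c - 8*s^2 + s*(50*c - 40) + 22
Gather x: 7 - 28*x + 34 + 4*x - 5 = 36 - 24*x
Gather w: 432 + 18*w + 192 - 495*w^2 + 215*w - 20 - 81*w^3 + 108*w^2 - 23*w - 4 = -81*w^3 - 387*w^2 + 210*w + 600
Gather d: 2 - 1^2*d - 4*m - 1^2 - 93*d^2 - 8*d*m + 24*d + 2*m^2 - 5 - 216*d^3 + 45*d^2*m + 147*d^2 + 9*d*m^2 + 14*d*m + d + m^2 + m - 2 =-216*d^3 + d^2*(45*m + 54) + d*(9*m^2 + 6*m + 24) + 3*m^2 - 3*m - 6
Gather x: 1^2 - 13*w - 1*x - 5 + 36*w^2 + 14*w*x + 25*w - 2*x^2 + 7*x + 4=36*w^2 + 12*w - 2*x^2 + x*(14*w + 6)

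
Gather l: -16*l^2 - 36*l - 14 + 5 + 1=-16*l^2 - 36*l - 8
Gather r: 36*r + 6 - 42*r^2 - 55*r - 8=-42*r^2 - 19*r - 2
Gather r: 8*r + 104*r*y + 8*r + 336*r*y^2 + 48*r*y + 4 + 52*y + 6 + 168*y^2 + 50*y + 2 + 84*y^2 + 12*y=r*(336*y^2 + 152*y + 16) + 252*y^2 + 114*y + 12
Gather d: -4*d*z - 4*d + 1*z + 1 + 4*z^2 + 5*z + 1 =d*(-4*z - 4) + 4*z^2 + 6*z + 2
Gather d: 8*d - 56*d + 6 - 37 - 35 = -48*d - 66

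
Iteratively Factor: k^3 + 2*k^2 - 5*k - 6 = (k + 3)*(k^2 - k - 2) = (k - 2)*(k + 3)*(k + 1)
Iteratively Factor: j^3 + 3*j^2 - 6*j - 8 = (j + 4)*(j^2 - j - 2) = (j + 1)*(j + 4)*(j - 2)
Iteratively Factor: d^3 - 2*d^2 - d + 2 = (d - 1)*(d^2 - d - 2) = (d - 2)*(d - 1)*(d + 1)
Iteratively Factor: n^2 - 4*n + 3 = (n - 1)*(n - 3)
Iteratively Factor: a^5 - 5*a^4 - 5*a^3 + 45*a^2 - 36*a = (a)*(a^4 - 5*a^3 - 5*a^2 + 45*a - 36) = a*(a - 4)*(a^3 - a^2 - 9*a + 9) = a*(a - 4)*(a - 3)*(a^2 + 2*a - 3) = a*(a - 4)*(a - 3)*(a - 1)*(a + 3)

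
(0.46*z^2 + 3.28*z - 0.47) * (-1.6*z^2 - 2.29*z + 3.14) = -0.736*z^4 - 6.3014*z^3 - 5.3148*z^2 + 11.3755*z - 1.4758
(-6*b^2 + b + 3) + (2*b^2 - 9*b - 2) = -4*b^2 - 8*b + 1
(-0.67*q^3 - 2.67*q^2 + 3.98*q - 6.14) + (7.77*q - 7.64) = -0.67*q^3 - 2.67*q^2 + 11.75*q - 13.78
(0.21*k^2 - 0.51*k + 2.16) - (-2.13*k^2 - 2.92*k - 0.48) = 2.34*k^2 + 2.41*k + 2.64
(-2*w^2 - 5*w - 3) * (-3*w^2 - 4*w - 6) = 6*w^4 + 23*w^3 + 41*w^2 + 42*w + 18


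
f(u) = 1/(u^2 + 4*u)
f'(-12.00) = 0.00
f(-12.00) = 0.01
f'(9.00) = 0.00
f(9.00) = 0.01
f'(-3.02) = 0.23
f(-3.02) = -0.34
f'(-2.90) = 0.18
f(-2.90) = -0.31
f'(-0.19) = -6.91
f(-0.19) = -1.38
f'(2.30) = -0.04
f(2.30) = 0.07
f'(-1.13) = -0.17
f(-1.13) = -0.31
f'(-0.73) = -0.45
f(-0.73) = -0.42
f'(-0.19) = -6.91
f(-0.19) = -1.38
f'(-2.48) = 0.07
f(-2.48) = -0.27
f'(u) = (-2*u - 4)/(u^2 + 4*u)^2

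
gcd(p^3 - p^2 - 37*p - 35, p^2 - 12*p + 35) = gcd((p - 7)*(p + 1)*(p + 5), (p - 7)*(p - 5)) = p - 7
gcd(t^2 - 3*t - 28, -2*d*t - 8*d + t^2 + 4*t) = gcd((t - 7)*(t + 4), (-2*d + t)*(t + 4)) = t + 4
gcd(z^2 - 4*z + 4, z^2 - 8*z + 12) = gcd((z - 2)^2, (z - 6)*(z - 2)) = z - 2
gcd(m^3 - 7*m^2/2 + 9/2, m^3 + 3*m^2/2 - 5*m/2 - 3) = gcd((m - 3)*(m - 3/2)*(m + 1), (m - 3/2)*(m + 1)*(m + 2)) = m^2 - m/2 - 3/2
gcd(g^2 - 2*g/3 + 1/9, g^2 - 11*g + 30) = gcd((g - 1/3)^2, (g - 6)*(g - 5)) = 1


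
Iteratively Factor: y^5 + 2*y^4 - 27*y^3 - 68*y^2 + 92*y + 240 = (y + 2)*(y^4 - 27*y^2 - 14*y + 120) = (y + 2)*(y + 3)*(y^3 - 3*y^2 - 18*y + 40) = (y + 2)*(y + 3)*(y + 4)*(y^2 - 7*y + 10) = (y - 2)*(y + 2)*(y + 3)*(y + 4)*(y - 5)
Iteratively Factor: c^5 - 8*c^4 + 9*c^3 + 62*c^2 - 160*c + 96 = (c - 2)*(c^4 - 6*c^3 - 3*c^2 + 56*c - 48) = (c - 4)*(c - 2)*(c^3 - 2*c^2 - 11*c + 12) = (c - 4)^2*(c - 2)*(c^2 + 2*c - 3) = (c - 4)^2*(c - 2)*(c + 3)*(c - 1)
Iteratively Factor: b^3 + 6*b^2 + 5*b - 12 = (b - 1)*(b^2 + 7*b + 12) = (b - 1)*(b + 4)*(b + 3)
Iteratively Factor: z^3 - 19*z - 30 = (z + 2)*(z^2 - 2*z - 15) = (z + 2)*(z + 3)*(z - 5)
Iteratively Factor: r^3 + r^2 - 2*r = (r)*(r^2 + r - 2) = r*(r - 1)*(r + 2)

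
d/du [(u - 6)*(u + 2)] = 2*u - 4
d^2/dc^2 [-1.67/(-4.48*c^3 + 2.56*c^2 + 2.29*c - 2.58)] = ((8.5504 - 44.8896*c)*(4.48*c^3 - 2.56*c^2 - 2.29*c + 2.58) + 1.67*(-26.88*c^2 + 10.24*c + 4.58)*(-13.44*c^2 + 5.12*c + 2.29))/(4.48*c^3 - 2.56*c^2 - 2.29*c + 2.58)^3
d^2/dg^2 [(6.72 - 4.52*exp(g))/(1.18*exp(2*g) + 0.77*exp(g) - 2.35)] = (-6.293648*exp(4*g) + 41.534584*exp(3*g) - 56.886384*exp(2*g) + 70.343588*exp(g) - 12.80186)*exp(g)/(1.643032*exp(6*g) + 3.216444*exp(5*g) - 7.717554*exp(4*g) - 12.354727*exp(3*g) + 15.369705*exp(2*g) + 12.756975*exp(g) - 12.977875)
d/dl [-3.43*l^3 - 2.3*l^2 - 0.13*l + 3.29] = -10.29*l^2 - 4.6*l - 0.13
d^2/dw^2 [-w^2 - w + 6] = -2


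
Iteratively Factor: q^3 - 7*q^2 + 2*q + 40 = (q + 2)*(q^2 - 9*q + 20) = (q - 5)*(q + 2)*(q - 4)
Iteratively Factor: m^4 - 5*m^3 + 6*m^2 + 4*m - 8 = (m + 1)*(m^3 - 6*m^2 + 12*m - 8) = (m - 2)*(m + 1)*(m^2 - 4*m + 4) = (m - 2)^2*(m + 1)*(m - 2)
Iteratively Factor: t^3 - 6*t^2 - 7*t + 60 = (t - 5)*(t^2 - t - 12) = (t - 5)*(t + 3)*(t - 4)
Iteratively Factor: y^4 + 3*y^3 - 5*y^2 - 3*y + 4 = (y + 1)*(y^3 + 2*y^2 - 7*y + 4) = (y + 1)*(y + 4)*(y^2 - 2*y + 1) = (y - 1)*(y + 1)*(y + 4)*(y - 1)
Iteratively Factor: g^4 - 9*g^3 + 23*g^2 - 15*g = (g - 1)*(g^3 - 8*g^2 + 15*g) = (g - 3)*(g - 1)*(g^2 - 5*g) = (g - 5)*(g - 3)*(g - 1)*(g)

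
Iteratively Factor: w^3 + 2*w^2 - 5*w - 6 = (w + 3)*(w^2 - w - 2) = (w - 2)*(w + 3)*(w + 1)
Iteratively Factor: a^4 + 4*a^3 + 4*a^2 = (a)*(a^3 + 4*a^2 + 4*a) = a*(a + 2)*(a^2 + 2*a) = a*(a + 2)^2*(a)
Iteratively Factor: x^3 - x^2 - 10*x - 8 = (x - 4)*(x^2 + 3*x + 2) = (x - 4)*(x + 2)*(x + 1)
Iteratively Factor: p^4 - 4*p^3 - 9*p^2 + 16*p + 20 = (p + 2)*(p^3 - 6*p^2 + 3*p + 10) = (p + 1)*(p + 2)*(p^2 - 7*p + 10) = (p - 2)*(p + 1)*(p + 2)*(p - 5)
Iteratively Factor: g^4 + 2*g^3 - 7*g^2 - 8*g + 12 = (g - 2)*(g^3 + 4*g^2 + g - 6) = (g - 2)*(g + 2)*(g^2 + 2*g - 3) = (g - 2)*(g + 2)*(g + 3)*(g - 1)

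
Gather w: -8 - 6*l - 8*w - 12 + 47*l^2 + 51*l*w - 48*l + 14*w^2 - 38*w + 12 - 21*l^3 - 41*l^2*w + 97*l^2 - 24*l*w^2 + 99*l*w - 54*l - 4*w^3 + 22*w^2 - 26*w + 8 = -21*l^3 + 144*l^2 - 108*l - 4*w^3 + w^2*(36 - 24*l) + w*(-41*l^2 + 150*l - 72)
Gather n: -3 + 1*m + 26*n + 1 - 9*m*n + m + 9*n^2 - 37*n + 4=2*m + 9*n^2 + n*(-9*m - 11) + 2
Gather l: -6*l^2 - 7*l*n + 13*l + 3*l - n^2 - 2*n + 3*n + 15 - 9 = -6*l^2 + l*(16 - 7*n) - n^2 + n + 6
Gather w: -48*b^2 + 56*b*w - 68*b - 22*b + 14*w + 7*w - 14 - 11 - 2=-48*b^2 - 90*b + w*(56*b + 21) - 27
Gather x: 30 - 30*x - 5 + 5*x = 25 - 25*x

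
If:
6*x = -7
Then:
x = -7/6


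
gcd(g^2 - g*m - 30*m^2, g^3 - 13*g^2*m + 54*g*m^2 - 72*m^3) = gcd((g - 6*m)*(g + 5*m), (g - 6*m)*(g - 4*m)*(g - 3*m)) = g - 6*m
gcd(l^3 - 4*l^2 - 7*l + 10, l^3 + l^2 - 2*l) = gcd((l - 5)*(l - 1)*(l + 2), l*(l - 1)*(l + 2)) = l^2 + l - 2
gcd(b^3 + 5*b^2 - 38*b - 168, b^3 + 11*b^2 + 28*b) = b^2 + 11*b + 28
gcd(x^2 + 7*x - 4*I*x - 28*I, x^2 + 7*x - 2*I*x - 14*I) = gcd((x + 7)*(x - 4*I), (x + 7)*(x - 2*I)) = x + 7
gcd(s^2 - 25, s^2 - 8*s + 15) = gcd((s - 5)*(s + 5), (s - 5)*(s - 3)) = s - 5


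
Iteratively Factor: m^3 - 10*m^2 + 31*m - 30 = (m - 3)*(m^2 - 7*m + 10) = (m - 3)*(m - 2)*(m - 5)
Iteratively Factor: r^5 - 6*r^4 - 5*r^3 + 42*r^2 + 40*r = (r)*(r^4 - 6*r^3 - 5*r^2 + 42*r + 40) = r*(r + 2)*(r^3 - 8*r^2 + 11*r + 20) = r*(r + 1)*(r + 2)*(r^2 - 9*r + 20) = r*(r - 5)*(r + 1)*(r + 2)*(r - 4)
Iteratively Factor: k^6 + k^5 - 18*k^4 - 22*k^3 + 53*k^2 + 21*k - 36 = (k - 1)*(k^5 + 2*k^4 - 16*k^3 - 38*k^2 + 15*k + 36) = (k - 1)*(k + 3)*(k^4 - k^3 - 13*k^2 + k + 12) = (k - 1)^2*(k + 3)*(k^3 - 13*k - 12) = (k - 1)^2*(k + 1)*(k + 3)*(k^2 - k - 12) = (k - 1)^2*(k + 1)*(k + 3)^2*(k - 4)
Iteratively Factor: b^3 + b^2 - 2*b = (b - 1)*(b^2 + 2*b) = (b - 1)*(b + 2)*(b)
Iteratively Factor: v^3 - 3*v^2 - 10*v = (v - 5)*(v^2 + 2*v) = (v - 5)*(v + 2)*(v)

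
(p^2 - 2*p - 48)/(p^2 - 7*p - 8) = (p + 6)/(p + 1)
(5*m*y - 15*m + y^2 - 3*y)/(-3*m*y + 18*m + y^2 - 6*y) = (-5*m*y + 15*m - y^2 + 3*y)/(3*m*y - 18*m - y^2 + 6*y)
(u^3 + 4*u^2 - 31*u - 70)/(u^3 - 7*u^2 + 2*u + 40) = (u + 7)/(u - 4)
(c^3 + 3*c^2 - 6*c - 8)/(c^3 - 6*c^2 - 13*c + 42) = (c^2 + 5*c + 4)/(c^2 - 4*c - 21)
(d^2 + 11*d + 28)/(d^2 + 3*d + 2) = (d^2 + 11*d + 28)/(d^2 + 3*d + 2)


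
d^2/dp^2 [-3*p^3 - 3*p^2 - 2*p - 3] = -18*p - 6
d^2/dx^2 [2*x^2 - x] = 4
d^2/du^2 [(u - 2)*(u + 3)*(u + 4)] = 6*u + 10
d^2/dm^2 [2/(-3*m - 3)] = -4/(3*(m + 1)^3)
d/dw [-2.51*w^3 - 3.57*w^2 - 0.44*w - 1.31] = -7.53*w^2 - 7.14*w - 0.44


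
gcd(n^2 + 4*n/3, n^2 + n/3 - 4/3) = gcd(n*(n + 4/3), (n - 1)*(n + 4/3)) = n + 4/3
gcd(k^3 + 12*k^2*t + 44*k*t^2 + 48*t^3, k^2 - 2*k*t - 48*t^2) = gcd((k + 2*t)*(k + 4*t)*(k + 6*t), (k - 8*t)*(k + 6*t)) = k + 6*t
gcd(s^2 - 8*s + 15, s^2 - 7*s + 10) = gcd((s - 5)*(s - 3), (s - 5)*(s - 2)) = s - 5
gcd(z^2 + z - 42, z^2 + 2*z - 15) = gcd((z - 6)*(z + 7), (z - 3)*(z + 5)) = 1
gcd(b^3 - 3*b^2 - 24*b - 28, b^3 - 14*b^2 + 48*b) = 1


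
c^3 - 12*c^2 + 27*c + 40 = (c - 8)*(c - 5)*(c + 1)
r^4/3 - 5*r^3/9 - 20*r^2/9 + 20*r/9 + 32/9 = (r/3 + 1/3)*(r - 8/3)*(r - 2)*(r + 2)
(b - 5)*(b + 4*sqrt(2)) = b^2 - 5*b + 4*sqrt(2)*b - 20*sqrt(2)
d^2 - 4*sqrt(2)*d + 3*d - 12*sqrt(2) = (d + 3)*(d - 4*sqrt(2))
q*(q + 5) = q^2 + 5*q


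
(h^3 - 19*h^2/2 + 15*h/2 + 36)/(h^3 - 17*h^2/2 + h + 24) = (h - 3)/(h - 2)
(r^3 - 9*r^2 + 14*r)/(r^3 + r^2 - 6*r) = (r - 7)/(r + 3)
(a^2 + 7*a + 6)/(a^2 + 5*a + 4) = (a + 6)/(a + 4)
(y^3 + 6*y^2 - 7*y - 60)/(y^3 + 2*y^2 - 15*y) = (y + 4)/y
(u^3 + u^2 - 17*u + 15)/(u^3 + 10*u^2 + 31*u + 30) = (u^2 - 4*u + 3)/(u^2 + 5*u + 6)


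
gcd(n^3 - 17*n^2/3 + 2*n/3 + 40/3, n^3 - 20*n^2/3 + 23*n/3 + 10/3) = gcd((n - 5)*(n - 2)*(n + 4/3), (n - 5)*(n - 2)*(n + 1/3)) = n^2 - 7*n + 10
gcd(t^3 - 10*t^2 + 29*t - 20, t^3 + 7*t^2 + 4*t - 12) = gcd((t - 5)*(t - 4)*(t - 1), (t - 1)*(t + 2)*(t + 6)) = t - 1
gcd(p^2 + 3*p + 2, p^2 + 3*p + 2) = p^2 + 3*p + 2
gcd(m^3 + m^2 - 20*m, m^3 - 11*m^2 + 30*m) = m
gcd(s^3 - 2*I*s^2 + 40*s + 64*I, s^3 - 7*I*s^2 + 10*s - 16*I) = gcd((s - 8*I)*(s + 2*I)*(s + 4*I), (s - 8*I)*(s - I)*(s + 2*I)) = s^2 - 6*I*s + 16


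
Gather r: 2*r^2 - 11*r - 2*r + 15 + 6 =2*r^2 - 13*r + 21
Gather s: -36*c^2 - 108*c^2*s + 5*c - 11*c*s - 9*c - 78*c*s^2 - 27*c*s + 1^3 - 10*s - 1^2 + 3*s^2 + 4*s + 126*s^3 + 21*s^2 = -36*c^2 - 4*c + 126*s^3 + s^2*(24 - 78*c) + s*(-108*c^2 - 38*c - 6)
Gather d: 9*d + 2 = 9*d + 2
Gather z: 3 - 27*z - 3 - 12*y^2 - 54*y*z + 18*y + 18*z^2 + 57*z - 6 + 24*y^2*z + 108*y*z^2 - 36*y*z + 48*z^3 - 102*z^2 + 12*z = -12*y^2 + 18*y + 48*z^3 + z^2*(108*y - 84) + z*(24*y^2 - 90*y + 42) - 6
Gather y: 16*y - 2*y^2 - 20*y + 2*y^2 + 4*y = 0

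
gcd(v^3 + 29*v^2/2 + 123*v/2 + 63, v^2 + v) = 1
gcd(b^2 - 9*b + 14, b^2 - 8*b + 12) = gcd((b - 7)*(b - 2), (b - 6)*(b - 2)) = b - 2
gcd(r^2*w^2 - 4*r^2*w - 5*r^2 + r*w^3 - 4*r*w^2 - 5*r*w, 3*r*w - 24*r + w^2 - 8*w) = 1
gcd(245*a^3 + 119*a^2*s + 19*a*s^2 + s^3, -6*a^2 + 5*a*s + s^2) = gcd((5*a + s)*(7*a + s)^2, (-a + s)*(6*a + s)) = 1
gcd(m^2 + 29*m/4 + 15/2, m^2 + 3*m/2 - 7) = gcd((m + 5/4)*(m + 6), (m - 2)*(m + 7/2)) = 1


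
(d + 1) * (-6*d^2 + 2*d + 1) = -6*d^3 - 4*d^2 + 3*d + 1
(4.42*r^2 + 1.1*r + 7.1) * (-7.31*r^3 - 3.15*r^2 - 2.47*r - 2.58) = -32.3102*r^5 - 21.964*r^4 - 66.2834*r^3 - 36.4856*r^2 - 20.375*r - 18.318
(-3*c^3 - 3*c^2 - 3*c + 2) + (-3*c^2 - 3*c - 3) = -3*c^3 - 6*c^2 - 6*c - 1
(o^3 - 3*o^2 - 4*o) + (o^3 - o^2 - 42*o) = 2*o^3 - 4*o^2 - 46*o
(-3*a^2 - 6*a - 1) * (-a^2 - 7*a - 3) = 3*a^4 + 27*a^3 + 52*a^2 + 25*a + 3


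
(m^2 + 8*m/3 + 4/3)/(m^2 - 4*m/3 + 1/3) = (3*m^2 + 8*m + 4)/(3*m^2 - 4*m + 1)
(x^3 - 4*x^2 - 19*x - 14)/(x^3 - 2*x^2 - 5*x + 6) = (x^2 - 6*x - 7)/(x^2 - 4*x + 3)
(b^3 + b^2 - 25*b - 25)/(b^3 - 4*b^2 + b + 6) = (b^2 - 25)/(b^2 - 5*b + 6)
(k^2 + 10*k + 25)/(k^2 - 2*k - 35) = (k + 5)/(k - 7)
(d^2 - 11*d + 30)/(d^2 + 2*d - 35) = (d - 6)/(d + 7)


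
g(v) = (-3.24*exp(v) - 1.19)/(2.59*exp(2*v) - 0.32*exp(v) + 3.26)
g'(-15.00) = 0.00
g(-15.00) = -0.37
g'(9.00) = 0.00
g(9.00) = 0.00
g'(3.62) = 0.03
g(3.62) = -0.03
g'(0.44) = 0.36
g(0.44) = -0.69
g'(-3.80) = -0.02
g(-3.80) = -0.39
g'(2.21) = 0.15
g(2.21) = -0.14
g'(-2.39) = -0.09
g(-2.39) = -0.46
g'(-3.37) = -0.03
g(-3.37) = -0.40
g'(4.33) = 0.02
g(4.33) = -0.02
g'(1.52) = 0.28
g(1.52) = -0.29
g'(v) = (-3.24*exp(v) - 1.19)*(-5.18*exp(2*v) + 0.32*exp(v))/(2.59*exp(2*v) - 0.32*exp(v) + 3.26)^2 - 3.24*exp(v)/(2.59*exp(2*v) - 0.32*exp(v) + 3.26) = (8.3916*exp(2*v) + 6.1642*exp(v) - 10.9432)*exp(v)/(6.7081*exp(4*v) - 1.6576*exp(3*v) + 16.9892*exp(2*v) - 2.0864*exp(v) + 10.6276)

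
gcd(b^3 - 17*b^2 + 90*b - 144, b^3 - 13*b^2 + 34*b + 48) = b^2 - 14*b + 48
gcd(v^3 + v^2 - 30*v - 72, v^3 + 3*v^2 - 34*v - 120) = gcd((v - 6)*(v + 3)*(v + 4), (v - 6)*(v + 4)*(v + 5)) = v^2 - 2*v - 24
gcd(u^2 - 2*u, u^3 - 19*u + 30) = u - 2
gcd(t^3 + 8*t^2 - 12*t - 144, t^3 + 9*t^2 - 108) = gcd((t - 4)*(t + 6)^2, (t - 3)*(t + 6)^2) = t^2 + 12*t + 36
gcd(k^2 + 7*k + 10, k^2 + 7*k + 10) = k^2 + 7*k + 10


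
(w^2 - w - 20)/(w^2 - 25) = (w + 4)/(w + 5)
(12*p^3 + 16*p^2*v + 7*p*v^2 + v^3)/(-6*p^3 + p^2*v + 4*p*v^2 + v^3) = (-2*p - v)/(p - v)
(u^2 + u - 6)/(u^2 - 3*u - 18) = (u - 2)/(u - 6)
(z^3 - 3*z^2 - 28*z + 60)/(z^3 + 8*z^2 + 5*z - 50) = (z - 6)/(z + 5)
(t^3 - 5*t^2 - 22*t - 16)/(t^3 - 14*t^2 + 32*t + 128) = (t + 1)/(t - 8)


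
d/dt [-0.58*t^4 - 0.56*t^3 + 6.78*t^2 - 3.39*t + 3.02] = -2.32*t^3 - 1.68*t^2 + 13.56*t - 3.39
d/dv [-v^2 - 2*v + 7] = -2*v - 2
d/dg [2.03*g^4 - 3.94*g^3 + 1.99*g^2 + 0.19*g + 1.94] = 8.12*g^3 - 11.82*g^2 + 3.98*g + 0.19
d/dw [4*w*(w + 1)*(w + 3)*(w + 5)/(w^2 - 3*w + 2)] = 8*(w^5 - 23*w^3 - 15*w^2 + 46*w + 15)/(w^4 - 6*w^3 + 13*w^2 - 12*w + 4)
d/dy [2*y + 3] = 2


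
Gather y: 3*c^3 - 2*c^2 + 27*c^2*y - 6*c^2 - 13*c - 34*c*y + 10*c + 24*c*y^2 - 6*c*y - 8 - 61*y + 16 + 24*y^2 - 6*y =3*c^3 - 8*c^2 - 3*c + y^2*(24*c + 24) + y*(27*c^2 - 40*c - 67) + 8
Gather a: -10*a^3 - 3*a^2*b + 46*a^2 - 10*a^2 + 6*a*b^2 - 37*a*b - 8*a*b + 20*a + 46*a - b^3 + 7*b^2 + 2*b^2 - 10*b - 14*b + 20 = -10*a^3 + a^2*(36 - 3*b) + a*(6*b^2 - 45*b + 66) - b^3 + 9*b^2 - 24*b + 20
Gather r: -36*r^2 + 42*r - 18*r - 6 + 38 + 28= -36*r^2 + 24*r + 60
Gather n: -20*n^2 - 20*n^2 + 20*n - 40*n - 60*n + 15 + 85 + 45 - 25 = -40*n^2 - 80*n + 120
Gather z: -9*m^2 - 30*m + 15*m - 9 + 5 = -9*m^2 - 15*m - 4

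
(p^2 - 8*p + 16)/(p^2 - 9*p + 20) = (p - 4)/(p - 5)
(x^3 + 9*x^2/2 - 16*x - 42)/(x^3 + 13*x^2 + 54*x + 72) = (x^2 - 3*x/2 - 7)/(x^2 + 7*x + 12)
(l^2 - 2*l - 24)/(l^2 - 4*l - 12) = (l + 4)/(l + 2)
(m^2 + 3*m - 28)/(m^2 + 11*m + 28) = (m - 4)/(m + 4)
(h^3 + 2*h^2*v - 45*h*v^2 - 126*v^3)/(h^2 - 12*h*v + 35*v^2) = (-h^2 - 9*h*v - 18*v^2)/(-h + 5*v)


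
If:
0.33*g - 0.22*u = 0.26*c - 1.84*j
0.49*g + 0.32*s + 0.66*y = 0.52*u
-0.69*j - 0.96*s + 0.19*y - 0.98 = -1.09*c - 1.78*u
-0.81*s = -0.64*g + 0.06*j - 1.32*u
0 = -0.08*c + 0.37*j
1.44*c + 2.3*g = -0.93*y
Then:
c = 0.53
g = -0.61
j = 0.11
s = -1.45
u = -0.59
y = 0.70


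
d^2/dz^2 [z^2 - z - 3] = 2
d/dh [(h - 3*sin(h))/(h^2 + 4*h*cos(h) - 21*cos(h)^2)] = ((1 - 3*cos(h))*(h^2 + 4*h*cos(h) - 21*cos(h)^2) - (h - 3*sin(h))*(-4*h*sin(h) + 2*h + 21*sin(2*h) + 4*cos(h)))/((h - 3*cos(h))^2*(h + 7*cos(h))^2)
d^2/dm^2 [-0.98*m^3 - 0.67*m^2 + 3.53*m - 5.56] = -5.88*m - 1.34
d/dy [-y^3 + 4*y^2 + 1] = y*(8 - 3*y)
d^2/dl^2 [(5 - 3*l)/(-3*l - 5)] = -180/(3*l + 5)^3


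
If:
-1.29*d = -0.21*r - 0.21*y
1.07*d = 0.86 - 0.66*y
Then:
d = 0.803738317757009 - 0.616822429906542*y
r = 4.93724966622163 - 4.7890520694259*y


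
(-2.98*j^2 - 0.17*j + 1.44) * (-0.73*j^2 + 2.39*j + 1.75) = 2.1754*j^4 - 6.9981*j^3 - 6.6725*j^2 + 3.1441*j + 2.52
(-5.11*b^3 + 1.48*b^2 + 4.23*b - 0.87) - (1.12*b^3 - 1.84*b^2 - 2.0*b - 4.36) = -6.23*b^3 + 3.32*b^2 + 6.23*b + 3.49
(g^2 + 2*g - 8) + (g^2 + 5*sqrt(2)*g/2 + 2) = 2*g^2 + 2*g + 5*sqrt(2)*g/2 - 6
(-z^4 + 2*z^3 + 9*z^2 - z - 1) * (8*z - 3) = -8*z^5 + 19*z^4 + 66*z^3 - 35*z^2 - 5*z + 3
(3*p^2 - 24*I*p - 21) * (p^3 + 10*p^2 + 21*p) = 3*p^5 + 30*p^4 - 24*I*p^4 + 42*p^3 - 240*I*p^3 - 210*p^2 - 504*I*p^2 - 441*p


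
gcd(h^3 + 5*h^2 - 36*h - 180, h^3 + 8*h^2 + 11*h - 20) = h + 5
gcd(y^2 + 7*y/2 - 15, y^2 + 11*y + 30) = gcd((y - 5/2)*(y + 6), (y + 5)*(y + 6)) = y + 6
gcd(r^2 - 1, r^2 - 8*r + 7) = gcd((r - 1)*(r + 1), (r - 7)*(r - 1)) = r - 1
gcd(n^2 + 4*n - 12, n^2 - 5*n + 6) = n - 2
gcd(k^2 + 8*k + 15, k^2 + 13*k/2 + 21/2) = k + 3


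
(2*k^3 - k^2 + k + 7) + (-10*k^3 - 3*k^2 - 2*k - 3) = -8*k^3 - 4*k^2 - k + 4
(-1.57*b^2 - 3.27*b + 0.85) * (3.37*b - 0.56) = -5.2909*b^3 - 10.1407*b^2 + 4.6957*b - 0.476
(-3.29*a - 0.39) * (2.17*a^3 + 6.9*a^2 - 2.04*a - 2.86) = -7.1393*a^4 - 23.5473*a^3 + 4.0206*a^2 + 10.205*a + 1.1154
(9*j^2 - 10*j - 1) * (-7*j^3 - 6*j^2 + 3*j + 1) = -63*j^5 + 16*j^4 + 94*j^3 - 15*j^2 - 13*j - 1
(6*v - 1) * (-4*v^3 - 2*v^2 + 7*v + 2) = -24*v^4 - 8*v^3 + 44*v^2 + 5*v - 2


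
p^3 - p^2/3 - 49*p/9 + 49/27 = (p - 7/3)*(p - 1/3)*(p + 7/3)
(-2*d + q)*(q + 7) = -2*d*q - 14*d + q^2 + 7*q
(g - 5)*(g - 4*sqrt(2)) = g^2 - 4*sqrt(2)*g - 5*g + 20*sqrt(2)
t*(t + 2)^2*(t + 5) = t^4 + 9*t^3 + 24*t^2 + 20*t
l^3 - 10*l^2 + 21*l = l*(l - 7)*(l - 3)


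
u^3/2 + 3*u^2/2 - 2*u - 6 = (u/2 + 1)*(u - 2)*(u + 3)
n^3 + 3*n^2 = n^2*(n + 3)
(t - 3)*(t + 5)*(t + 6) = t^3 + 8*t^2 - 3*t - 90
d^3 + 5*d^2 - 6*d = d*(d - 1)*(d + 6)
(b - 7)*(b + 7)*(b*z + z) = b^3*z + b^2*z - 49*b*z - 49*z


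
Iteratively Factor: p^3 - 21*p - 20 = (p - 5)*(p^2 + 5*p + 4) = (p - 5)*(p + 1)*(p + 4)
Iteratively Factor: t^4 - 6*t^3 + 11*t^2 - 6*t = (t - 1)*(t^3 - 5*t^2 + 6*t) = (t - 3)*(t - 1)*(t^2 - 2*t) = t*(t - 3)*(t - 1)*(t - 2)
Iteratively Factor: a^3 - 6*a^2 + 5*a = (a)*(a^2 - 6*a + 5) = a*(a - 1)*(a - 5)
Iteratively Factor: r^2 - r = (r)*(r - 1)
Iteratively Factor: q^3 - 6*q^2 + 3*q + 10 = (q - 5)*(q^2 - q - 2) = (q - 5)*(q + 1)*(q - 2)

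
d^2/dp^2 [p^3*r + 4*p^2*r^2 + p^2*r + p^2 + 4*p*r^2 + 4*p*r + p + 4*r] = 6*p*r + 8*r^2 + 2*r + 2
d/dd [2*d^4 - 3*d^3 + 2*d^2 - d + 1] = 8*d^3 - 9*d^2 + 4*d - 1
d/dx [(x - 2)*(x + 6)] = 2*x + 4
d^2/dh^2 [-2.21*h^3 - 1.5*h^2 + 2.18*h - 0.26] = -13.26*h - 3.0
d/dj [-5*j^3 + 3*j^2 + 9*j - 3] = -15*j^2 + 6*j + 9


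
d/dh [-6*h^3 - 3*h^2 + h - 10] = -18*h^2 - 6*h + 1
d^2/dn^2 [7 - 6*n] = 0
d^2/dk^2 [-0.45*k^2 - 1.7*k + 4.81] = -0.900000000000000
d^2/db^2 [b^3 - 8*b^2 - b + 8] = 6*b - 16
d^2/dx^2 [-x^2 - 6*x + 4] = -2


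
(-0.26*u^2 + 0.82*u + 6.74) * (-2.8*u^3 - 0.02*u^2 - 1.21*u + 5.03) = 0.728*u^5 - 2.2908*u^4 - 18.5738*u^3 - 2.4348*u^2 - 4.0308*u + 33.9022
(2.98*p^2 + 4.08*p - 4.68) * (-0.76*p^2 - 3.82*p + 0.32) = -2.2648*p^4 - 14.4844*p^3 - 11.0752*p^2 + 19.1832*p - 1.4976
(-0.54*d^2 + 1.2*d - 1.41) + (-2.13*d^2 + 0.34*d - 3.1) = -2.67*d^2 + 1.54*d - 4.51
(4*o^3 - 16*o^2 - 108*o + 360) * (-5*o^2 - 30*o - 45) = -20*o^5 - 40*o^4 + 840*o^3 + 2160*o^2 - 5940*o - 16200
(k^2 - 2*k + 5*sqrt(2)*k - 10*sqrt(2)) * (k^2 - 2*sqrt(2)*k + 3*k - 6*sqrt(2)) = k^4 + k^3 + 3*sqrt(2)*k^3 - 26*k^2 + 3*sqrt(2)*k^2 - 18*sqrt(2)*k - 20*k + 120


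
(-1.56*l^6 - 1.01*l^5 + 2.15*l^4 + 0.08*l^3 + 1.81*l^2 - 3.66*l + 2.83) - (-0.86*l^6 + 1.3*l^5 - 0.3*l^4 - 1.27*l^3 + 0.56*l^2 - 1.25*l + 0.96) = -0.7*l^6 - 2.31*l^5 + 2.45*l^4 + 1.35*l^3 + 1.25*l^2 - 2.41*l + 1.87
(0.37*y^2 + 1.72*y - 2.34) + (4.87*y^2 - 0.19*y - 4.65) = 5.24*y^2 + 1.53*y - 6.99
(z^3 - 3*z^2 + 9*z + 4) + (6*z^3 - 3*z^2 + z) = 7*z^3 - 6*z^2 + 10*z + 4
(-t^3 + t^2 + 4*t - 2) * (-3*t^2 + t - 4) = 3*t^5 - 4*t^4 - 7*t^3 + 6*t^2 - 18*t + 8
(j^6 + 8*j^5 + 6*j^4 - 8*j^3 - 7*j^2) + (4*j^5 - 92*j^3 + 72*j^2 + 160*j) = j^6 + 12*j^5 + 6*j^4 - 100*j^3 + 65*j^2 + 160*j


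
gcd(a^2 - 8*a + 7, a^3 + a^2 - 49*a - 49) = a - 7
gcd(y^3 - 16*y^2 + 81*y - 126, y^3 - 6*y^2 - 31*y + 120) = y - 3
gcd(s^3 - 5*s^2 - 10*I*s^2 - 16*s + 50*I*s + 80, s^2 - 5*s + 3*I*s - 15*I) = s - 5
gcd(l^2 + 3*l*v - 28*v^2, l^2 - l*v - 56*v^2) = l + 7*v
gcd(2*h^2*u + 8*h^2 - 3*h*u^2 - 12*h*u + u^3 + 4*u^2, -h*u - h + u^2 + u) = -h + u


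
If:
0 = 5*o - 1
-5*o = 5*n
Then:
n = -1/5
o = 1/5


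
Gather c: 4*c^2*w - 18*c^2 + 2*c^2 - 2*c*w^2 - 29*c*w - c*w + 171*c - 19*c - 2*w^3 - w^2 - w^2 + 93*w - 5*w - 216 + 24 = c^2*(4*w - 16) + c*(-2*w^2 - 30*w + 152) - 2*w^3 - 2*w^2 + 88*w - 192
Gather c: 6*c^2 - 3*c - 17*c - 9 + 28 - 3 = 6*c^2 - 20*c + 16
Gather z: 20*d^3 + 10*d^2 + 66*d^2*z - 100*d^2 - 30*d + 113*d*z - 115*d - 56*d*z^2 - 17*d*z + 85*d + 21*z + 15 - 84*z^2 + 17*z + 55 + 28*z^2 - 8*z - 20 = 20*d^3 - 90*d^2 - 60*d + z^2*(-56*d - 56) + z*(66*d^2 + 96*d + 30) + 50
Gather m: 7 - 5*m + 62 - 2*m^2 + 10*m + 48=-2*m^2 + 5*m + 117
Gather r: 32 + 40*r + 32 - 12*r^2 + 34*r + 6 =-12*r^2 + 74*r + 70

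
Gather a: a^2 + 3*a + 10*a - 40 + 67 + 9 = a^2 + 13*a + 36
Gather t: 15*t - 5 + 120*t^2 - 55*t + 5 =120*t^2 - 40*t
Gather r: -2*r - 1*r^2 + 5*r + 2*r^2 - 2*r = r^2 + r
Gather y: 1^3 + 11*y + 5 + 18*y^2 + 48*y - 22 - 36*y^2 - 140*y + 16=-18*y^2 - 81*y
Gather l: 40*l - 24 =40*l - 24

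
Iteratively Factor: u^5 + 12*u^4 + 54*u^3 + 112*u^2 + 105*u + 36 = (u + 3)*(u^4 + 9*u^3 + 27*u^2 + 31*u + 12) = (u + 1)*(u + 3)*(u^3 + 8*u^2 + 19*u + 12) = (u + 1)*(u + 3)^2*(u^2 + 5*u + 4) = (u + 1)^2*(u + 3)^2*(u + 4)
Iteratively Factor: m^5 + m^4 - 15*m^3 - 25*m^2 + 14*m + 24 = (m + 1)*(m^4 - 15*m^2 - 10*m + 24) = (m - 4)*(m + 1)*(m^3 + 4*m^2 + m - 6) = (m - 4)*(m + 1)*(m + 2)*(m^2 + 2*m - 3) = (m - 4)*(m + 1)*(m + 2)*(m + 3)*(m - 1)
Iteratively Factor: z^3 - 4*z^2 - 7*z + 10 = (z - 5)*(z^2 + z - 2) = (z - 5)*(z + 2)*(z - 1)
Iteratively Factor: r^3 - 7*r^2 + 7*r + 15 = (r + 1)*(r^2 - 8*r + 15) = (r - 3)*(r + 1)*(r - 5)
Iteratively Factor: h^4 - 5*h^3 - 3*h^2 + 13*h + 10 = (h - 5)*(h^3 - 3*h - 2) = (h - 5)*(h - 2)*(h^2 + 2*h + 1) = (h - 5)*(h - 2)*(h + 1)*(h + 1)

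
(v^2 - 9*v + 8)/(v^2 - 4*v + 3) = (v - 8)/(v - 3)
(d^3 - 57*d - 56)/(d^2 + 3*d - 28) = (d^2 - 7*d - 8)/(d - 4)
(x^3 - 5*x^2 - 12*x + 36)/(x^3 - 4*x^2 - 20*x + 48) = (x + 3)/(x + 4)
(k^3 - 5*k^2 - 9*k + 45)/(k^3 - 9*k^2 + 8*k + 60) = (k^2 - 9)/(k^2 - 4*k - 12)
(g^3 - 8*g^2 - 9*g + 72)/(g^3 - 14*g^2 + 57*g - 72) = (g + 3)/(g - 3)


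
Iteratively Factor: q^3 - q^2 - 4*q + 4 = (q - 2)*(q^2 + q - 2) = (q - 2)*(q + 2)*(q - 1)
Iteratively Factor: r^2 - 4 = (r - 2)*(r + 2)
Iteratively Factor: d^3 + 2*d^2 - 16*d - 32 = (d + 4)*(d^2 - 2*d - 8) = (d + 2)*(d + 4)*(d - 4)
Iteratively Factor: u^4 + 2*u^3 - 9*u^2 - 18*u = (u)*(u^3 + 2*u^2 - 9*u - 18) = u*(u + 3)*(u^2 - u - 6) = u*(u - 3)*(u + 3)*(u + 2)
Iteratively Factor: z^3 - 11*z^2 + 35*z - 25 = (z - 1)*(z^2 - 10*z + 25) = (z - 5)*(z - 1)*(z - 5)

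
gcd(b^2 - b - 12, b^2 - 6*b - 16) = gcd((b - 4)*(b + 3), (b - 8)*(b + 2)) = 1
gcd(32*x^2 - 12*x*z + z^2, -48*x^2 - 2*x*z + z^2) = 8*x - z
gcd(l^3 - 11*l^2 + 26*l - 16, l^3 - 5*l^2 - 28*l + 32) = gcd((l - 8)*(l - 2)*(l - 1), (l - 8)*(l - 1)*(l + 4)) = l^2 - 9*l + 8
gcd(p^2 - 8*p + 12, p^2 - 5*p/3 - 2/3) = p - 2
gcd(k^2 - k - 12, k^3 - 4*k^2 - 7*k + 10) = 1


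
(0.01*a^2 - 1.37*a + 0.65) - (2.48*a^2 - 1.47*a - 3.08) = -2.47*a^2 + 0.0999999999999999*a + 3.73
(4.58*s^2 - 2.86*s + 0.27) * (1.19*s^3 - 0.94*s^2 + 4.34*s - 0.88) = 5.4502*s^5 - 7.7086*s^4 + 22.8869*s^3 - 16.6966*s^2 + 3.6886*s - 0.2376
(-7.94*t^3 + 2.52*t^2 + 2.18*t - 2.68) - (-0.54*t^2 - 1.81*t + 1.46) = -7.94*t^3 + 3.06*t^2 + 3.99*t - 4.14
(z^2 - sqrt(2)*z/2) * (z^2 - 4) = z^4 - sqrt(2)*z^3/2 - 4*z^2 + 2*sqrt(2)*z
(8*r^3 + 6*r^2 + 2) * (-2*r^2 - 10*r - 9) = -16*r^5 - 92*r^4 - 132*r^3 - 58*r^2 - 20*r - 18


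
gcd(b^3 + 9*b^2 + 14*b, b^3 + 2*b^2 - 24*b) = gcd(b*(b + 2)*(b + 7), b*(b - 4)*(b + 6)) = b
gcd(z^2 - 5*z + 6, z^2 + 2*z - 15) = z - 3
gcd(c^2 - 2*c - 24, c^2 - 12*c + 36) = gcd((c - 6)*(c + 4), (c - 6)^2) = c - 6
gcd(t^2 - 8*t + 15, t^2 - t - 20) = t - 5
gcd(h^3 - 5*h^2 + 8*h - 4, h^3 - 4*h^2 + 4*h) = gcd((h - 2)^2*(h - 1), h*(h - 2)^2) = h^2 - 4*h + 4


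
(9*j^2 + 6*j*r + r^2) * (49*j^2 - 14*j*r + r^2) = 441*j^4 + 168*j^3*r - 26*j^2*r^2 - 8*j*r^3 + r^4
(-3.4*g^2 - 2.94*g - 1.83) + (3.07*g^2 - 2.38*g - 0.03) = -0.33*g^2 - 5.32*g - 1.86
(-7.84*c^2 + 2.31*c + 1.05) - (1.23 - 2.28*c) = -7.84*c^2 + 4.59*c - 0.18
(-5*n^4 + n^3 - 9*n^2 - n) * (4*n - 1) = -20*n^5 + 9*n^4 - 37*n^3 + 5*n^2 + n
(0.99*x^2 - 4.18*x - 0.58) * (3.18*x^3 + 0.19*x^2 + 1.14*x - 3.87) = 3.1482*x^5 - 13.1043*x^4 - 1.51*x^3 - 8.7067*x^2 + 15.5154*x + 2.2446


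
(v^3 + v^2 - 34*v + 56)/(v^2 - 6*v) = (v^3 + v^2 - 34*v + 56)/(v*(v - 6))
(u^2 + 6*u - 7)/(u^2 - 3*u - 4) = (-u^2 - 6*u + 7)/(-u^2 + 3*u + 4)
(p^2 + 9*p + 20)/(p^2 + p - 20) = (p + 4)/(p - 4)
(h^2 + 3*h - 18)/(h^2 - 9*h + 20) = (h^2 + 3*h - 18)/(h^2 - 9*h + 20)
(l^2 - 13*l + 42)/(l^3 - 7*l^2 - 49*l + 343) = (l - 6)/(l^2 - 49)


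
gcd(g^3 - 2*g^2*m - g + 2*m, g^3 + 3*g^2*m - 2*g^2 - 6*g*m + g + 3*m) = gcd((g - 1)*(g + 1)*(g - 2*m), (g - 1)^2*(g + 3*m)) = g - 1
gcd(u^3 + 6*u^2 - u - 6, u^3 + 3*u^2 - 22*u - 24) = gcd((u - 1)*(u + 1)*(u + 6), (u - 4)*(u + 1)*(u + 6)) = u^2 + 7*u + 6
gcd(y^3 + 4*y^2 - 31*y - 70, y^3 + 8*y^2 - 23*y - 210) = y^2 + 2*y - 35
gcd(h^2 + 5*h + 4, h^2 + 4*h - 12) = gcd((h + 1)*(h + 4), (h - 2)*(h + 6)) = 1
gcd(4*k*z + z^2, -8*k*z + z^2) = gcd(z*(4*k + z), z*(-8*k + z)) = z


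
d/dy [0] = 0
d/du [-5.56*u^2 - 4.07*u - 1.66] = -11.12*u - 4.07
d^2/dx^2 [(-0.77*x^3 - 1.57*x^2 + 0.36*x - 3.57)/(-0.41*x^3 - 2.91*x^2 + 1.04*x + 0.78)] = (-1.30954*x^6 + 1.60687200000001*x^5 + 11.595948*x^4 + 83.439088*x^3 + 196.000938*x^2 - 60.067332*x + 26.423436)/(0.068921*x^9 + 1.467513*x^8 + 9.891291*x^7 + 16.803873*x^6 - 30.673812*x^5 - 8.377434*x^4 + 13.78702*x^3 + 2.780388*x^2 - 1.898208*x - 0.474552)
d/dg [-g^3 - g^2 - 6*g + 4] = -3*g^2 - 2*g - 6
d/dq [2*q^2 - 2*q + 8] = 4*q - 2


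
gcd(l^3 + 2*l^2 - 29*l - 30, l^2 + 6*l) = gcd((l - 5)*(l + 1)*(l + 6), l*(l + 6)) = l + 6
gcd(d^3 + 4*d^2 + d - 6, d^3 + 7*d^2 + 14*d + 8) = d + 2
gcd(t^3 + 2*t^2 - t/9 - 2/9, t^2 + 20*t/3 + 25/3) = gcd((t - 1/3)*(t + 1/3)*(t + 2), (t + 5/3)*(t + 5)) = 1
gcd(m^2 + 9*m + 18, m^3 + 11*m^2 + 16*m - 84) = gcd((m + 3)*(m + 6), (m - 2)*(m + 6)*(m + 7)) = m + 6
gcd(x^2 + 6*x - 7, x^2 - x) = x - 1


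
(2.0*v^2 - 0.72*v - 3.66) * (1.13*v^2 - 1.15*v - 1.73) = 2.26*v^4 - 3.1136*v^3 - 6.7678*v^2 + 5.4546*v + 6.3318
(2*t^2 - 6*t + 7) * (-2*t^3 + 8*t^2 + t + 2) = -4*t^5 + 28*t^4 - 60*t^3 + 54*t^2 - 5*t + 14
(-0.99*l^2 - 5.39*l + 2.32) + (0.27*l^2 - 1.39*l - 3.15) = -0.72*l^2 - 6.78*l - 0.83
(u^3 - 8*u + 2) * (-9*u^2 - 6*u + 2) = -9*u^5 - 6*u^4 + 74*u^3 + 30*u^2 - 28*u + 4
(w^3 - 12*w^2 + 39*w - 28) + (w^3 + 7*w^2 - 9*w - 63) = 2*w^3 - 5*w^2 + 30*w - 91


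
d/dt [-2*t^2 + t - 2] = 1 - 4*t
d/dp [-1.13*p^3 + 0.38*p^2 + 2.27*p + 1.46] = -3.39*p^2 + 0.76*p + 2.27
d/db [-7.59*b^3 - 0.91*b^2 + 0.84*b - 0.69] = -22.77*b^2 - 1.82*b + 0.84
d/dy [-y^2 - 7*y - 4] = -2*y - 7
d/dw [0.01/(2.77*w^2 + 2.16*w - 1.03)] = (-0.0554*w - 0.0216)/(2.77*w^2 + 2.16*w - 1.03)^2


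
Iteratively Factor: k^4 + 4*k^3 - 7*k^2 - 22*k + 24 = (k - 1)*(k^3 + 5*k^2 - 2*k - 24) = (k - 1)*(k + 3)*(k^2 + 2*k - 8) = (k - 1)*(k + 3)*(k + 4)*(k - 2)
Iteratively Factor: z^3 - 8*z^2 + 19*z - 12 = (z - 1)*(z^2 - 7*z + 12) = (z - 3)*(z - 1)*(z - 4)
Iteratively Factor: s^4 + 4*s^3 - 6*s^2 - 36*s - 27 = (s + 1)*(s^3 + 3*s^2 - 9*s - 27) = (s + 1)*(s + 3)*(s^2 - 9) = (s + 1)*(s + 3)^2*(s - 3)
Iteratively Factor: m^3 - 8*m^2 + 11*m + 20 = (m - 4)*(m^2 - 4*m - 5) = (m - 4)*(m + 1)*(m - 5)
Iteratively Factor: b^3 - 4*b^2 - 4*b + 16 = (b + 2)*(b^2 - 6*b + 8) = (b - 4)*(b + 2)*(b - 2)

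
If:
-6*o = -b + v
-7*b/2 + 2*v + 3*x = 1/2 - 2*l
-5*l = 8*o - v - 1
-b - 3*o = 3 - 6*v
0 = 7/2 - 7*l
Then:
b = -33/62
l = 1/2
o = -9/62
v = 21/62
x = -377/372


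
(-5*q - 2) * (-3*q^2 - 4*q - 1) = 15*q^3 + 26*q^2 + 13*q + 2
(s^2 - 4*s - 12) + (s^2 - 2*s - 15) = 2*s^2 - 6*s - 27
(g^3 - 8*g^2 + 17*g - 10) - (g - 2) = g^3 - 8*g^2 + 16*g - 8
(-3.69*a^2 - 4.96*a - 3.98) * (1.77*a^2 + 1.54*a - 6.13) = -6.5313*a^4 - 14.4618*a^3 + 7.9367*a^2 + 24.2756*a + 24.3974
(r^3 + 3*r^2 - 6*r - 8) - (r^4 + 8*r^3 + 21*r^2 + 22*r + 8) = -r^4 - 7*r^3 - 18*r^2 - 28*r - 16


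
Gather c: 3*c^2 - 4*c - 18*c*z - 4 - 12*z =3*c^2 + c*(-18*z - 4) - 12*z - 4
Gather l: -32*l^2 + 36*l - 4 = -32*l^2 + 36*l - 4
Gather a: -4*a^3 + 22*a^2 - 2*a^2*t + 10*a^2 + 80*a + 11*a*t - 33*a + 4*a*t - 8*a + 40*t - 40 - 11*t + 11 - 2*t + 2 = -4*a^3 + a^2*(32 - 2*t) + a*(15*t + 39) + 27*t - 27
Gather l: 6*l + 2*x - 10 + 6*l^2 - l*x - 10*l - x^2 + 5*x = 6*l^2 + l*(-x - 4) - x^2 + 7*x - 10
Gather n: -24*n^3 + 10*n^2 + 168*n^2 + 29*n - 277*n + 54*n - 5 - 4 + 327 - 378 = -24*n^3 + 178*n^2 - 194*n - 60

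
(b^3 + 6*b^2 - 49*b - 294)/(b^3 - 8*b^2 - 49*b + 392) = (b + 6)/(b - 8)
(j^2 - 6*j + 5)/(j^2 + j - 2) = (j - 5)/(j + 2)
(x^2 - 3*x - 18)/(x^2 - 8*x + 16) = (x^2 - 3*x - 18)/(x^2 - 8*x + 16)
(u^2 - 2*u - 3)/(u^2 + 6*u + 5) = (u - 3)/(u + 5)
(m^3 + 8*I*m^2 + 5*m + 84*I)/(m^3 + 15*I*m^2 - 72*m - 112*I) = (m - 3*I)/(m + 4*I)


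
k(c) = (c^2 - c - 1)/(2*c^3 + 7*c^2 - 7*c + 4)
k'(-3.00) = -0.25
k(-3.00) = 0.32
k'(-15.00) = 0.00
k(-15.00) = -0.05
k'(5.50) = -0.00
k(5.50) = 0.05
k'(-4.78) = -3.30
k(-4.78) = -1.27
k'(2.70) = 0.01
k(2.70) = 0.05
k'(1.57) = 0.13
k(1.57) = -0.01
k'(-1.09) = -0.12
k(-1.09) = 0.07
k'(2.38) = 0.02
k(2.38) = 0.04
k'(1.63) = 0.11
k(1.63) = 0.00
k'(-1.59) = -0.10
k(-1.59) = 0.13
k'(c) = (2*c - 1)/(2*c^3 + 7*c^2 - 7*c + 4) + (-6*c^2 - 14*c + 7)*(c^2 - c - 1)/(2*c^3 + 7*c^2 - 7*c + 4)^2 = (-2*c^4 + 4*c^3 + 6*c^2 + 22*c - 11)/(4*c^6 + 28*c^5 + 21*c^4 - 82*c^3 + 105*c^2 - 56*c + 16)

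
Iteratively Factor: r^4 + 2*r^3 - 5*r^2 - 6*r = (r + 3)*(r^3 - r^2 - 2*r) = r*(r + 3)*(r^2 - r - 2) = r*(r + 1)*(r + 3)*(r - 2)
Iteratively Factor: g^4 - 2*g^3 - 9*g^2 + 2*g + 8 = (g - 1)*(g^3 - g^2 - 10*g - 8) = (g - 4)*(g - 1)*(g^2 + 3*g + 2) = (g - 4)*(g - 1)*(g + 1)*(g + 2)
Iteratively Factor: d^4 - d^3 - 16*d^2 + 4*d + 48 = (d + 2)*(d^3 - 3*d^2 - 10*d + 24) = (d - 2)*(d + 2)*(d^2 - d - 12) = (d - 4)*(d - 2)*(d + 2)*(d + 3)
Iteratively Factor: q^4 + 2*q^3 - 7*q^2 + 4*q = (q)*(q^3 + 2*q^2 - 7*q + 4) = q*(q - 1)*(q^2 + 3*q - 4) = q*(q - 1)*(q + 4)*(q - 1)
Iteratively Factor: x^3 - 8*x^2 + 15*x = (x - 5)*(x^2 - 3*x) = (x - 5)*(x - 3)*(x)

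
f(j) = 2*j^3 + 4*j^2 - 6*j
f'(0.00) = -6.00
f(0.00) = 0.00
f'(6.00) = 258.00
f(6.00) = 540.00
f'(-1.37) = -5.70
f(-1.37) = 10.58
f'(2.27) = 43.08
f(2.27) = 30.39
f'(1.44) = 17.96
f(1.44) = 5.63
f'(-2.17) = 4.89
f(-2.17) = 11.42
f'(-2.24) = 6.19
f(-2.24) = 11.03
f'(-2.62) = 14.23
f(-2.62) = 7.21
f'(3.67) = 104.17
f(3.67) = 130.72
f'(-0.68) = -8.67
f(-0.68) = 5.30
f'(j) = 6*j^2 + 8*j - 6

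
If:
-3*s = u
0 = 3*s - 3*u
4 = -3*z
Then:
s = 0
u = 0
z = -4/3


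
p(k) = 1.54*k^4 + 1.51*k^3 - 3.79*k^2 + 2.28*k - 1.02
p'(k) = 6.16*k^3 + 4.53*k^2 - 7.58*k + 2.28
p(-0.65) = -4.24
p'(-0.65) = 7.43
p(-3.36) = 87.53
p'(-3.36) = -154.78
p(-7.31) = 3587.30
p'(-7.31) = -2106.45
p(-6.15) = 1693.41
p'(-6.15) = -1212.63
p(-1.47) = -10.17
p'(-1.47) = 3.64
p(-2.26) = -2.79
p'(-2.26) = -28.56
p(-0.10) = -1.29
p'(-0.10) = 3.08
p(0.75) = -0.32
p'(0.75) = 1.74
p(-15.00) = 71978.28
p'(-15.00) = -19654.77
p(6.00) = 2198.22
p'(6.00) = 1450.44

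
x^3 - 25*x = x*(x - 5)*(x + 5)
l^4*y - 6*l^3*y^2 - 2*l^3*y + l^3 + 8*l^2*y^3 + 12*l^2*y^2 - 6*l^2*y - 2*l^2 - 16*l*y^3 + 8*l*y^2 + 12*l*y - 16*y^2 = (l - 2)*(l - 4*y)*(l - 2*y)*(l*y + 1)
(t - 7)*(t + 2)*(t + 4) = t^3 - t^2 - 34*t - 56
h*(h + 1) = h^2 + h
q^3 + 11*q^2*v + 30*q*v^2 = q*(q + 5*v)*(q + 6*v)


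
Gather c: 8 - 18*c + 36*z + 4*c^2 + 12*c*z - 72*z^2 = 4*c^2 + c*(12*z - 18) - 72*z^2 + 36*z + 8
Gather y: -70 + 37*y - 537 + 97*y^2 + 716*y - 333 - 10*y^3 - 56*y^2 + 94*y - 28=-10*y^3 + 41*y^2 + 847*y - 968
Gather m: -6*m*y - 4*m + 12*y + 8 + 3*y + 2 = m*(-6*y - 4) + 15*y + 10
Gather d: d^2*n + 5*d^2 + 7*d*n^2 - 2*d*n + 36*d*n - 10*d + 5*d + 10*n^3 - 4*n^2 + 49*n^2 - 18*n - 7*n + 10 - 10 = d^2*(n + 5) + d*(7*n^2 + 34*n - 5) + 10*n^3 + 45*n^2 - 25*n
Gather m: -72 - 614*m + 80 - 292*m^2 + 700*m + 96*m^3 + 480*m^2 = 96*m^3 + 188*m^2 + 86*m + 8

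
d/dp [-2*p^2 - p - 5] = -4*p - 1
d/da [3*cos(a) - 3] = -3*sin(a)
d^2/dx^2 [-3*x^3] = -18*x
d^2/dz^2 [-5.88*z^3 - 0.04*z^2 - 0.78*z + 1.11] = -35.28*z - 0.08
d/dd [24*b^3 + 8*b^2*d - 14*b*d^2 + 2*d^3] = 8*b^2 - 28*b*d + 6*d^2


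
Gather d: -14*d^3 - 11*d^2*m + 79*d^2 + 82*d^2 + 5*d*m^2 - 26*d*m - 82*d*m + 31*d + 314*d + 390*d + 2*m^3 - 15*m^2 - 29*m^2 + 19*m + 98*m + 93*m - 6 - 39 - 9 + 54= -14*d^3 + d^2*(161 - 11*m) + d*(5*m^2 - 108*m + 735) + 2*m^3 - 44*m^2 + 210*m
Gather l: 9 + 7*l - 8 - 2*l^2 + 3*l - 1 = -2*l^2 + 10*l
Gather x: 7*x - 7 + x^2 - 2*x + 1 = x^2 + 5*x - 6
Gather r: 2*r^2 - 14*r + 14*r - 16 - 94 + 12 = 2*r^2 - 98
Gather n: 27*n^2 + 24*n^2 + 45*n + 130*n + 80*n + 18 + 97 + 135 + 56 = 51*n^2 + 255*n + 306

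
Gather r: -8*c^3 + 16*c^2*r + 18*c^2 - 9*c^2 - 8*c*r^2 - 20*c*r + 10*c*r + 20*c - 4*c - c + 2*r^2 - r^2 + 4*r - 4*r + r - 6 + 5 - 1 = -8*c^3 + 9*c^2 + 15*c + r^2*(1 - 8*c) + r*(16*c^2 - 10*c + 1) - 2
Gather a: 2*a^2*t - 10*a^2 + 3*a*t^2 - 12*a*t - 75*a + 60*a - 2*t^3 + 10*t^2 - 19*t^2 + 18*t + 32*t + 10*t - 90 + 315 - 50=a^2*(2*t - 10) + a*(3*t^2 - 12*t - 15) - 2*t^3 - 9*t^2 + 60*t + 175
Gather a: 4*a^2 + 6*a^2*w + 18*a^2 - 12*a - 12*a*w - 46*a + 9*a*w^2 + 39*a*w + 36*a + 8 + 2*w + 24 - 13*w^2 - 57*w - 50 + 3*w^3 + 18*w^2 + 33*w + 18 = a^2*(6*w + 22) + a*(9*w^2 + 27*w - 22) + 3*w^3 + 5*w^2 - 22*w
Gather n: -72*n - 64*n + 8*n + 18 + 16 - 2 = 32 - 128*n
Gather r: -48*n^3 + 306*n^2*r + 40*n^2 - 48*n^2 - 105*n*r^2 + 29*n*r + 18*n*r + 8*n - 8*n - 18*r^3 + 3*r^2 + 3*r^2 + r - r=-48*n^3 - 8*n^2 - 18*r^3 + r^2*(6 - 105*n) + r*(306*n^2 + 47*n)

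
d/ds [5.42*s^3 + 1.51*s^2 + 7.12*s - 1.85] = 16.26*s^2 + 3.02*s + 7.12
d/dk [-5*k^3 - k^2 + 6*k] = -15*k^2 - 2*k + 6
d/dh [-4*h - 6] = -4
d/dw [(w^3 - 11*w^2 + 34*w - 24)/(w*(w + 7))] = (w^4 + 14*w^3 - 111*w^2 + 48*w + 168)/(w^2*(w^2 + 14*w + 49))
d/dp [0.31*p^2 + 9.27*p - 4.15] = 0.62*p + 9.27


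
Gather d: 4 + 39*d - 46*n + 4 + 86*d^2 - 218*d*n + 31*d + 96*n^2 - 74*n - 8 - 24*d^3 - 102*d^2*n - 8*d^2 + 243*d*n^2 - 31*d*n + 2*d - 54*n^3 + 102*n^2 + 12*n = -24*d^3 + d^2*(78 - 102*n) + d*(243*n^2 - 249*n + 72) - 54*n^3 + 198*n^2 - 108*n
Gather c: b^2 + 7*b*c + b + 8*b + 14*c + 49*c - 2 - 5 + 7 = b^2 + 9*b + c*(7*b + 63)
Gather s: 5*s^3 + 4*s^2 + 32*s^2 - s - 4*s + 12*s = 5*s^3 + 36*s^2 + 7*s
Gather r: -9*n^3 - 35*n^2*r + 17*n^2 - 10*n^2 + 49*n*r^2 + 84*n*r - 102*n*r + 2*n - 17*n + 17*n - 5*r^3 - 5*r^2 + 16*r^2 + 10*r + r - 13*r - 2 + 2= -9*n^3 + 7*n^2 + 2*n - 5*r^3 + r^2*(49*n + 11) + r*(-35*n^2 - 18*n - 2)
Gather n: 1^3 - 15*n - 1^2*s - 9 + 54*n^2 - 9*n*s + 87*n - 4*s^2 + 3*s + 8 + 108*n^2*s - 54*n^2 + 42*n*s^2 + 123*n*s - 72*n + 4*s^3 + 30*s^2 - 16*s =108*n^2*s + n*(42*s^2 + 114*s) + 4*s^3 + 26*s^2 - 14*s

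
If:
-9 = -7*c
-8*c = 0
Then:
No Solution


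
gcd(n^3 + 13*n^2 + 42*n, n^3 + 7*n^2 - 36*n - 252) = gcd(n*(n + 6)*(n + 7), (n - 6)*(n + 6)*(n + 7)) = n^2 + 13*n + 42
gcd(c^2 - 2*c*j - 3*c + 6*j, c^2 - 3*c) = c - 3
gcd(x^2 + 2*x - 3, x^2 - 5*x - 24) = x + 3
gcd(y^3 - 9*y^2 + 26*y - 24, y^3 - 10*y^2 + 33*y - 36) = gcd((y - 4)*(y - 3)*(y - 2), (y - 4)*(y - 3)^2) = y^2 - 7*y + 12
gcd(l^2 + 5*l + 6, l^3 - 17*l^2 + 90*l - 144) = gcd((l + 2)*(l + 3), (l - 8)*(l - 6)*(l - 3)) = 1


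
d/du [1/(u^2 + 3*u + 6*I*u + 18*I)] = (-2*u - 3 - 6*I)/(u^2 + 3*u + 6*I*u + 18*I)^2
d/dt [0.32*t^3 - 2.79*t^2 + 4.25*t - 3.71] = 0.96*t^2 - 5.58*t + 4.25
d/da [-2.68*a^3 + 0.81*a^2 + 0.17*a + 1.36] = -8.04*a^2 + 1.62*a + 0.17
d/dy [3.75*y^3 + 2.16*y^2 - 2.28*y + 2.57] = 11.25*y^2 + 4.32*y - 2.28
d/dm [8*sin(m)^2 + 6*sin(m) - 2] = 2*(8*sin(m) + 3)*cos(m)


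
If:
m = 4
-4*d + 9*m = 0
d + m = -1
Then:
No Solution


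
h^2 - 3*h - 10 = (h - 5)*(h + 2)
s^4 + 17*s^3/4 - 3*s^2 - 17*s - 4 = (s - 2)*(s + 1/4)*(s + 2)*(s + 4)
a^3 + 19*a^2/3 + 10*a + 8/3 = (a + 1/3)*(a + 2)*(a + 4)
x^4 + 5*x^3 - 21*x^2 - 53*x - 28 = (x - 4)*(x + 1)^2*(x + 7)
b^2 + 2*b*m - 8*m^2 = (b - 2*m)*(b + 4*m)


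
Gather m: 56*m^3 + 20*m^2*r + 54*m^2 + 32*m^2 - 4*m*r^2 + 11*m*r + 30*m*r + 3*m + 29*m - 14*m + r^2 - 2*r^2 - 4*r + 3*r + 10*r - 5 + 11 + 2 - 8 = 56*m^3 + m^2*(20*r + 86) + m*(-4*r^2 + 41*r + 18) - r^2 + 9*r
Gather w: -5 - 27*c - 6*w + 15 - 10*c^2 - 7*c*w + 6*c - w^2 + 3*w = -10*c^2 - 21*c - w^2 + w*(-7*c - 3) + 10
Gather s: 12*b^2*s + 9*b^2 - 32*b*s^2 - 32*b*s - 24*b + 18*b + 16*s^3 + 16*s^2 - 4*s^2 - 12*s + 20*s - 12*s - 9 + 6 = 9*b^2 - 6*b + 16*s^3 + s^2*(12 - 32*b) + s*(12*b^2 - 32*b - 4) - 3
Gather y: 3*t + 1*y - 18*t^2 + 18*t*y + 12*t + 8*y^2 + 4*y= -18*t^2 + 15*t + 8*y^2 + y*(18*t + 5)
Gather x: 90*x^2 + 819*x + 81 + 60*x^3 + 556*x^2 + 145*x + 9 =60*x^3 + 646*x^2 + 964*x + 90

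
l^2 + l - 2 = (l - 1)*(l + 2)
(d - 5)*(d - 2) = d^2 - 7*d + 10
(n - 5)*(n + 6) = n^2 + n - 30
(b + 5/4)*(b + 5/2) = b^2 + 15*b/4 + 25/8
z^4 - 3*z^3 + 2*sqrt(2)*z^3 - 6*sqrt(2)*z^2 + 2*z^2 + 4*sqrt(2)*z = z*(z - 2)*(z - 1)*(z + 2*sqrt(2))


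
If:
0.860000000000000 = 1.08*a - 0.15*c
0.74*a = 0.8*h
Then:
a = 1.08108108108108*h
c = 7.78378378378378*h - 5.73333333333333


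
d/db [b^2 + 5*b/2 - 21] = 2*b + 5/2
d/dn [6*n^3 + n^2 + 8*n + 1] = 18*n^2 + 2*n + 8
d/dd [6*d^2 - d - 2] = 12*d - 1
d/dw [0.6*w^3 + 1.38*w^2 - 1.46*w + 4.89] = 1.8*w^2 + 2.76*w - 1.46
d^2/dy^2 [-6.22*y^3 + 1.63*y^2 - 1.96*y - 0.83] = 3.26 - 37.32*y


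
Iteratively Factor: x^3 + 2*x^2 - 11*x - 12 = (x + 1)*(x^2 + x - 12) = (x - 3)*(x + 1)*(x + 4)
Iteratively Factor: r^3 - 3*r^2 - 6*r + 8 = (r + 2)*(r^2 - 5*r + 4) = (r - 4)*(r + 2)*(r - 1)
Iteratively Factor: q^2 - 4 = (q - 2)*(q + 2)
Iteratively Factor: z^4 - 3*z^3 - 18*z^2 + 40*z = (z + 4)*(z^3 - 7*z^2 + 10*z) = (z - 2)*(z + 4)*(z^2 - 5*z) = (z - 5)*(z - 2)*(z + 4)*(z)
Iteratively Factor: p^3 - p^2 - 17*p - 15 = (p + 3)*(p^2 - 4*p - 5) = (p - 5)*(p + 3)*(p + 1)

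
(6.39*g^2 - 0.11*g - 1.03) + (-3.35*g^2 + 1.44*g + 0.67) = 3.04*g^2 + 1.33*g - 0.36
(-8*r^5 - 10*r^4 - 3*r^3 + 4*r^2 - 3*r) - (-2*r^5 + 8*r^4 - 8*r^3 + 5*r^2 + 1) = -6*r^5 - 18*r^4 + 5*r^3 - r^2 - 3*r - 1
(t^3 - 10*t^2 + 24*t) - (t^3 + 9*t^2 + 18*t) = -19*t^2 + 6*t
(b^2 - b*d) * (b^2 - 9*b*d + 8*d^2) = b^4 - 10*b^3*d + 17*b^2*d^2 - 8*b*d^3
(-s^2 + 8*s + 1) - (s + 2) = -s^2 + 7*s - 1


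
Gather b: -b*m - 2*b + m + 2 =b*(-m - 2) + m + 2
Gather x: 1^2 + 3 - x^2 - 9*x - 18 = -x^2 - 9*x - 14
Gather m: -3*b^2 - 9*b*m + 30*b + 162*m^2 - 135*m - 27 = -3*b^2 + 30*b + 162*m^2 + m*(-9*b - 135) - 27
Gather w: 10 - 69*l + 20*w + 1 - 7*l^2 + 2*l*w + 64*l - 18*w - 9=-7*l^2 - 5*l + w*(2*l + 2) + 2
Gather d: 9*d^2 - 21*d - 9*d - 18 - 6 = 9*d^2 - 30*d - 24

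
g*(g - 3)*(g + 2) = g^3 - g^2 - 6*g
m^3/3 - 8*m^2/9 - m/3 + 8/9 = (m/3 + 1/3)*(m - 8/3)*(m - 1)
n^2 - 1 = (n - 1)*(n + 1)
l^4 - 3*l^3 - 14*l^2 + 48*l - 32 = (l - 4)*(l - 2)*(l - 1)*(l + 4)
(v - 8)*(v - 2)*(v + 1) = v^3 - 9*v^2 + 6*v + 16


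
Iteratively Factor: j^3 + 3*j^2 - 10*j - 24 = (j + 4)*(j^2 - j - 6) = (j + 2)*(j + 4)*(j - 3)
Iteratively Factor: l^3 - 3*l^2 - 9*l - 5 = (l + 1)*(l^2 - 4*l - 5) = (l - 5)*(l + 1)*(l + 1)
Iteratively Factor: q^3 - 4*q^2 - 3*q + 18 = (q + 2)*(q^2 - 6*q + 9) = (q - 3)*(q + 2)*(q - 3)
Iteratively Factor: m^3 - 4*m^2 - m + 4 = (m - 1)*(m^2 - 3*m - 4) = (m - 4)*(m - 1)*(m + 1)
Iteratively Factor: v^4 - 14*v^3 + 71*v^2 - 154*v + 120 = (v - 3)*(v^3 - 11*v^2 + 38*v - 40) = (v - 3)*(v - 2)*(v^2 - 9*v + 20) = (v - 4)*(v - 3)*(v - 2)*(v - 5)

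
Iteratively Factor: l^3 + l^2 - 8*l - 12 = (l + 2)*(l^2 - l - 6) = (l + 2)^2*(l - 3)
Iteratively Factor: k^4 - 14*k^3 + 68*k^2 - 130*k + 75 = (k - 5)*(k^3 - 9*k^2 + 23*k - 15) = (k - 5)*(k - 1)*(k^2 - 8*k + 15) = (k - 5)^2*(k - 1)*(k - 3)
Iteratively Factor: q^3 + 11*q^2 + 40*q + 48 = (q + 4)*(q^2 + 7*q + 12) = (q + 3)*(q + 4)*(q + 4)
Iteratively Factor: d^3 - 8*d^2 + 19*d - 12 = (d - 4)*(d^2 - 4*d + 3) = (d - 4)*(d - 1)*(d - 3)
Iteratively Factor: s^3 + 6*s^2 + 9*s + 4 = (s + 1)*(s^2 + 5*s + 4) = (s + 1)*(s + 4)*(s + 1)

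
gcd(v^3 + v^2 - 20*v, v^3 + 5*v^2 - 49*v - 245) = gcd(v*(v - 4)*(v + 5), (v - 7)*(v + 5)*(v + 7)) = v + 5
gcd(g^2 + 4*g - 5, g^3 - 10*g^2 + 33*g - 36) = 1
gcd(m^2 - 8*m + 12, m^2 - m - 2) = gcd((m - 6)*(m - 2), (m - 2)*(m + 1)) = m - 2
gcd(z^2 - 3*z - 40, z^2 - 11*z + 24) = z - 8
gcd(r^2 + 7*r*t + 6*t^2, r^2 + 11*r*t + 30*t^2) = r + 6*t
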